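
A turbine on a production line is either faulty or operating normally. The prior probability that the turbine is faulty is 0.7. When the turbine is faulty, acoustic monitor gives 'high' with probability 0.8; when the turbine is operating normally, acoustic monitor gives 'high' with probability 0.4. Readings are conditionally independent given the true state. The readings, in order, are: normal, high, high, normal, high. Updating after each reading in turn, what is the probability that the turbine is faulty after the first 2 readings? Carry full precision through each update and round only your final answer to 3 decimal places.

Each posterior becomes the prior for the next update.
After 'normal': P(faulty) = 0.2·0.7000 / (0.2·0.7000 + 0.6·0.3000) ≈ 0.4375
After 'high': P(faulty) = 0.8·0.4375 / (0.8·0.4375 + 0.4·0.5625) ≈ 0.6087

0.609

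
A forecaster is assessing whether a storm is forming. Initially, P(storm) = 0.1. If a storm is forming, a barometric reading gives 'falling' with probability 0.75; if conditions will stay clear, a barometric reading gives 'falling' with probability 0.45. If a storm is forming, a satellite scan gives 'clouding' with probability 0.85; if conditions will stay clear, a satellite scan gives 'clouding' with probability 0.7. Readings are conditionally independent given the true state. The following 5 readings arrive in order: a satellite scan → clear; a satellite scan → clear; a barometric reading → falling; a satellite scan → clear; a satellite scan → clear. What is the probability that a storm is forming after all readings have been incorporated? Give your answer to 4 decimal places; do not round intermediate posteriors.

0.0114

After a satellite scan='clear': P(storm) = 0.15·0.1000 / (0.15·0.1000 + 0.3·0.9000) ≈ 0.0526
After a satellite scan='clear': P(storm) = 0.15·0.0526 / (0.15·0.0526 + 0.3·0.9474) ≈ 0.0270
After a barometric reading='falling': P(storm) = 0.75·0.0270 / (0.75·0.0270 + 0.45·0.9730) ≈ 0.0442
After a satellite scan='clear': P(storm) = 0.15·0.0442 / (0.15·0.0442 + 0.3·0.9558) ≈ 0.0226
After a satellite scan='clear': P(storm) = 0.15·0.0226 / (0.15·0.0226 + 0.3·0.9774) ≈ 0.0114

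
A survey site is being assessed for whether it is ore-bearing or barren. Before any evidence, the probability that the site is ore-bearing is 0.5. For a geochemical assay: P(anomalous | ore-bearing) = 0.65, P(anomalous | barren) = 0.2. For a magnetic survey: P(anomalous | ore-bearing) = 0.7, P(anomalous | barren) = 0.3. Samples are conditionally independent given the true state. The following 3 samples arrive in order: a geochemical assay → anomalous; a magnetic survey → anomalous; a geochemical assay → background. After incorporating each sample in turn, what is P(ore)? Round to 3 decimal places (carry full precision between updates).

0.768

Apply Bayes' rule sequentially, carrying P(ore) forward.
After a geochemical assay='anomalous': P(ore) = 0.65·0.5000 / (0.65·0.5000 + 0.2·0.5000) ≈ 0.7647
After a magnetic survey='anomalous': P(ore) = 0.7·0.7647 / (0.7·0.7647 + 0.3·0.2353) ≈ 0.8835
After a geochemical assay='background': P(ore) = 0.35·0.8835 / (0.35·0.8835 + 0.8·0.1165) ≈ 0.7684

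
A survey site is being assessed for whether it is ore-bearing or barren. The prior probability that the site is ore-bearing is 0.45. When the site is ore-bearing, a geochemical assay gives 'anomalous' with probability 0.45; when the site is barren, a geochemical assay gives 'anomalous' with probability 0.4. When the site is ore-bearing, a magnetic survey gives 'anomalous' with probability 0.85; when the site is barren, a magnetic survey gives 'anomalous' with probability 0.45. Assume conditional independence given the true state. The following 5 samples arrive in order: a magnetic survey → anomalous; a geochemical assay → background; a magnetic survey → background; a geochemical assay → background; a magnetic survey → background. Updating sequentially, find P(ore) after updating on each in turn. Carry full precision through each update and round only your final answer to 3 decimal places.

0.088

After a magnetic survey='anomalous': P(ore) = 0.85·0.4500 / (0.85·0.4500 + 0.45·0.5500) ≈ 0.6071
After a geochemical assay='background': P(ore) = 0.55·0.6071 / (0.55·0.6071 + 0.6·0.3929) ≈ 0.5862
After a magnetic survey='background': P(ore) = 0.15·0.5862 / (0.15·0.5862 + 0.55·0.4138) ≈ 0.2787
After a geochemical assay='background': P(ore) = 0.55·0.2787 / (0.55·0.2787 + 0.6·0.7213) ≈ 0.2615
After a magnetic survey='background': P(ore) = 0.15·0.2615 / (0.15·0.2615 + 0.55·0.7385) ≈ 0.0881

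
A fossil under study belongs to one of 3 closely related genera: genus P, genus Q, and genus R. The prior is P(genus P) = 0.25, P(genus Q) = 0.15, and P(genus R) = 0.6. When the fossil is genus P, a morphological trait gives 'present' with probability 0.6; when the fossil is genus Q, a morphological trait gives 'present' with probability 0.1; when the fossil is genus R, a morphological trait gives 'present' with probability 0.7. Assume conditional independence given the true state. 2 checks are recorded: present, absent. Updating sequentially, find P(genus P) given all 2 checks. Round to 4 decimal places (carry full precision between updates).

0.3008

After 'present': normaliser = 0.6·0.2500 + 0.1·0.1500 + 0.7·0.6000; P(genus P) ≈ 0.2564, P(genus Q) ≈ 0.0256, P(genus R) ≈ 0.7179
After 'absent': normaliser = 0.4·0.2564 + 0.9·0.0256 + 0.3·0.7179; P(genus P) ≈ 0.3008, P(genus Q) ≈ 0.0677, P(genus R) ≈ 0.6316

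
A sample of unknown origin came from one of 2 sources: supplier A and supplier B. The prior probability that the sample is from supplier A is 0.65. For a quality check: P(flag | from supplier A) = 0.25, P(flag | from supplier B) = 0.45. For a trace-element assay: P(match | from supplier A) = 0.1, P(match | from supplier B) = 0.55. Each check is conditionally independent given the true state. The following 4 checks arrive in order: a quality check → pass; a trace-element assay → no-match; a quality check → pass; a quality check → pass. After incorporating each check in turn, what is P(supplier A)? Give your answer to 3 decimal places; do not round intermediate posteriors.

0.904

After a quality check='pass': P(supplier A) = 0.75·0.6500 / (0.75·0.6500 + 0.55·0.3500) ≈ 0.7169
After a trace-element assay='no-match': P(supplier A) = 0.9·0.7169 / (0.9·0.7169 + 0.45·0.2831) ≈ 0.8351
After a quality check='pass': P(supplier A) = 0.75·0.8351 / (0.75·0.8351 + 0.55·0.1649) ≈ 0.8735
After a quality check='pass': P(supplier A) = 0.75·0.8735 / (0.75·0.8735 + 0.55·0.1265) ≈ 0.9040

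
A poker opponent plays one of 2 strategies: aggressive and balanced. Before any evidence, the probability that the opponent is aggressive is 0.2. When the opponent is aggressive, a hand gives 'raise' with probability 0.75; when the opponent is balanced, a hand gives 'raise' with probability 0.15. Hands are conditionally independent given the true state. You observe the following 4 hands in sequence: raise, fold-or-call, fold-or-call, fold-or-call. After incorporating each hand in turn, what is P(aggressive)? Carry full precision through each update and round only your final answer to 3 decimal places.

After 'raise': P(aggressive) = 0.75·0.2000 / (0.75·0.2000 + 0.15·0.8000) ≈ 0.5556
After 'fold-or-call': P(aggressive) = 0.25·0.5556 / (0.25·0.5556 + 0.85·0.4444) ≈ 0.2688
After 'fold-or-call': P(aggressive) = 0.25·0.2688 / (0.25·0.2688 + 0.85·0.7312) ≈ 0.0976
After 'fold-or-call': P(aggressive) = 0.25·0.0976 / (0.25·0.0976 + 0.85·0.9024) ≈ 0.0308

0.031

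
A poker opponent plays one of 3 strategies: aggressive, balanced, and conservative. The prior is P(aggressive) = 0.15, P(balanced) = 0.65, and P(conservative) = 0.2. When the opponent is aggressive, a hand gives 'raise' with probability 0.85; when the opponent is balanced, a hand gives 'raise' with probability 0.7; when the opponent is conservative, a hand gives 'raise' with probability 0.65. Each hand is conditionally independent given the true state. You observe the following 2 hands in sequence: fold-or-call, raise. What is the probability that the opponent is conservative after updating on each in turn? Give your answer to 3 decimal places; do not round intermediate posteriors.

0.226

After 'fold-or-call': normaliser = 0.15·0.1500 + 0.3·0.6500 + 0.35·0.2000; P(aggressive) ≈ 0.0783, P(balanced) ≈ 0.6783, P(conservative) ≈ 0.2435
After 'raise': normaliser = 0.85·0.0783 + 0.7·0.6783 + 0.65·0.2435; P(aggressive) ≈ 0.0951, P(balanced) ≈ 0.6787, P(conservative) ≈ 0.2262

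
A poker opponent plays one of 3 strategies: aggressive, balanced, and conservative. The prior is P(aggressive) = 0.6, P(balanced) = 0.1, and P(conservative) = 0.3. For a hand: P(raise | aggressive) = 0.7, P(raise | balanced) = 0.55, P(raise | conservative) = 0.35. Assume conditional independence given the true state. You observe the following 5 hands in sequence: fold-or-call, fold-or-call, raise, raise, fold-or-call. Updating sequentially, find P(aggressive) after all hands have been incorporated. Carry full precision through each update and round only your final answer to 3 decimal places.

After 'fold-or-call': normaliser = 0.3·0.6000 + 0.45·0.1000 + 0.65·0.3000; P(aggressive) ≈ 0.4286, P(balanced) ≈ 0.1071, P(conservative) ≈ 0.4643
After 'fold-or-call': normaliser = 0.3·0.4286 + 0.45·0.1071 + 0.65·0.4643; P(aggressive) ≈ 0.2687, P(balanced) ≈ 0.1007, P(conservative) ≈ 0.6306
After 'raise': normaliser = 0.7·0.2687 + 0.55·0.1007 + 0.35·0.6306; P(aggressive) ≈ 0.4051, P(balanced) ≈ 0.1194, P(conservative) ≈ 0.4755
After 'raise': normaliser = 0.7·0.4051 + 0.55·0.1194 + 0.35·0.4755; P(aggressive) ≈ 0.5500, P(balanced) ≈ 0.1273, P(conservative) ≈ 0.3227
After 'fold-or-call': normaliser = 0.3·0.5500 + 0.45·0.1273 + 0.65·0.3227; P(aggressive) ≈ 0.3819, P(balanced) ≈ 0.1326, P(conservative) ≈ 0.4855

0.382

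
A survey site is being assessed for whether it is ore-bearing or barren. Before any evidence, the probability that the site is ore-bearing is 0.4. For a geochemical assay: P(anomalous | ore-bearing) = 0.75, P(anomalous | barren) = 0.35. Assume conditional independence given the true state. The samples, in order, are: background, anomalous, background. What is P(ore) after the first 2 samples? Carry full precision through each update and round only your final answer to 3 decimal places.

After 'background': P(ore) = 0.25·0.4000 / (0.25·0.4000 + 0.65·0.6000) ≈ 0.2041
After 'anomalous': P(ore) = 0.75·0.2041 / (0.75·0.2041 + 0.35·0.7959) ≈ 0.3546

0.355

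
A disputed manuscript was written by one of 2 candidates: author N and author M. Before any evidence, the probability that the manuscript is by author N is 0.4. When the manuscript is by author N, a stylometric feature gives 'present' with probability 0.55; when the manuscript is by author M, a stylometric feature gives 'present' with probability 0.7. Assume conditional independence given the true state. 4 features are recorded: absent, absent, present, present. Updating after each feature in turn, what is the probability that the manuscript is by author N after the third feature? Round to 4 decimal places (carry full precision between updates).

0.5410

Apply Bayes' rule sequentially, carrying P(author N) forward.
After 'absent': P(author N) = 0.45·0.4000 / (0.45·0.4000 + 0.3·0.6000) ≈ 0.5000
After 'absent': P(author N) = 0.45·0.5000 / (0.45·0.5000 + 0.3·0.5000) ≈ 0.6000
After 'present': P(author N) = 0.55·0.6000 / (0.55·0.6000 + 0.7·0.4000) ≈ 0.5410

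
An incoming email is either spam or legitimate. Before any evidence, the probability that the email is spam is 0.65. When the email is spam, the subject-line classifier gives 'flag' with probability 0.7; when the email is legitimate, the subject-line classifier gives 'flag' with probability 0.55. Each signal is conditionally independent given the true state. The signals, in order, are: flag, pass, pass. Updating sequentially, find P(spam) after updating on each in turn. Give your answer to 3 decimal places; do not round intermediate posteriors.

0.512

After 'flag': P(spam) = 0.7·0.6500 / (0.7·0.6500 + 0.55·0.3500) ≈ 0.7027
After 'pass': P(spam) = 0.3·0.7027 / (0.3·0.7027 + 0.45·0.2973) ≈ 0.6118
After 'pass': P(spam) = 0.3·0.6118 / (0.3·0.6118 + 0.45·0.3882) ≈ 0.5123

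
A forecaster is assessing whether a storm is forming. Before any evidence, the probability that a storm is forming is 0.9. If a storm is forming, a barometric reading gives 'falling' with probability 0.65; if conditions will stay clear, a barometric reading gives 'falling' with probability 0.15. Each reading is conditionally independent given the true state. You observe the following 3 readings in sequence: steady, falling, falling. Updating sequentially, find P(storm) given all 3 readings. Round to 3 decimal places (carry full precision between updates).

0.986

After 'steady': P(storm) = 0.35·0.9000 / (0.35·0.9000 + 0.85·0.1000) ≈ 0.7875
After 'falling': P(storm) = 0.65·0.7875 / (0.65·0.7875 + 0.15·0.2125) ≈ 0.9414
After 'falling': P(storm) = 0.65·0.9414 / (0.65·0.9414 + 0.15·0.0586) ≈ 0.9858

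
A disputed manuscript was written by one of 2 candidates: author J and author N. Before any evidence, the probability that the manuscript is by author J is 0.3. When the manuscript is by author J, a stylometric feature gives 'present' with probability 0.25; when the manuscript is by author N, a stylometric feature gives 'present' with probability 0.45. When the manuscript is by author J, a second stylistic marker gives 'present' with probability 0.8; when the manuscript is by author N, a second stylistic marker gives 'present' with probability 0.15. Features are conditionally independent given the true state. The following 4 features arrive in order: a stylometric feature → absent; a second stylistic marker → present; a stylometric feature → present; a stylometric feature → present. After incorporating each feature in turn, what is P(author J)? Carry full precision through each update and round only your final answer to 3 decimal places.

Each posterior becomes the prior for the next update.
After a stylometric feature='absent': P(author J) = 0.75·0.3000 / (0.75·0.3000 + 0.55·0.7000) ≈ 0.3689
After a second stylistic marker='present': P(author J) = 0.8·0.3689 / (0.8·0.3689 + 0.15·0.6311) ≈ 0.7571
After a stylometric feature='present': P(author J) = 0.25·0.7571 / (0.25·0.7571 + 0.45·0.2429) ≈ 0.6339
After a stylometric feature='present': P(author J) = 0.25·0.6339 / (0.25·0.6339 + 0.45·0.3661) ≈ 0.4903

0.490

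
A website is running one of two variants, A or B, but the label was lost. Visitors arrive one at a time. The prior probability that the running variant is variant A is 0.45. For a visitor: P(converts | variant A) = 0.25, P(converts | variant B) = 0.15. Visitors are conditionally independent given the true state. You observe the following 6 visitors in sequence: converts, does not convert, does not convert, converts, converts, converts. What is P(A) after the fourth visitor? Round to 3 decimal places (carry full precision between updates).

0.639

Apply Bayes' rule sequentially, carrying P(A) forward.
After 'converts': P(A) = 0.25·0.4500 / (0.25·0.4500 + 0.15·0.5500) ≈ 0.5769
After 'does not convert': P(A) = 0.75·0.5769 / (0.75·0.5769 + 0.85·0.4231) ≈ 0.5461
After 'does not convert': P(A) = 0.75·0.5461 / (0.75·0.5461 + 0.85·0.4539) ≈ 0.5150
After 'converts': P(A) = 0.25·0.5150 / (0.25·0.5150 + 0.15·0.4850) ≈ 0.6389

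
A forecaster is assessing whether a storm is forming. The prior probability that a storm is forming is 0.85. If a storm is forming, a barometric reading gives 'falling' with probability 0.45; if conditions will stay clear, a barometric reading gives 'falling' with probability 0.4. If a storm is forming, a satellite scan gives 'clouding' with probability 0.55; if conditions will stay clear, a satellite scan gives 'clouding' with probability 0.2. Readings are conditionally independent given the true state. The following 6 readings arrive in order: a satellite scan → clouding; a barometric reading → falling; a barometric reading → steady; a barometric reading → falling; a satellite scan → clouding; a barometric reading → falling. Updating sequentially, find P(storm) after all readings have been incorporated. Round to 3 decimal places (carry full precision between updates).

Each posterior becomes the prior for the next update.
After a satellite scan='clouding': P(storm) = 0.55·0.8500 / (0.55·0.8500 + 0.2·0.1500) ≈ 0.9397
After a barometric reading='falling': P(storm) = 0.45·0.9397 / (0.45·0.9397 + 0.4·0.0603) ≈ 0.9460
After a barometric reading='steady': P(storm) = 0.55·0.9460 / (0.55·0.9460 + 0.6·0.0540) ≈ 0.9414
After a barometric reading='falling': P(storm) = 0.45·0.9414 / (0.45·0.9414 + 0.4·0.0586) ≈ 0.9476
After a satellite scan='clouding': P(storm) = 0.55·0.9476 / (0.55·0.9476 + 0.2·0.0524) ≈ 0.9803
After a barometric reading='falling': P(storm) = 0.45·0.9803 / (0.45·0.9803 + 0.4·0.0197) ≈ 0.9824

0.982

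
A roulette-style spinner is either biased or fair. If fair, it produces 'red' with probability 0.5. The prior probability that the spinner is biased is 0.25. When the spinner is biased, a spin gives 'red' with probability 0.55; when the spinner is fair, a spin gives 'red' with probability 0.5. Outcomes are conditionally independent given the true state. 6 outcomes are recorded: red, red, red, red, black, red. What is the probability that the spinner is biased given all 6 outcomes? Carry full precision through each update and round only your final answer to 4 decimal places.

After 'red': P(biased) = 0.55·0.2500 / (0.55·0.2500 + 0.5·0.7500) ≈ 0.2683
After 'red': P(biased) = 0.55·0.2683 / (0.55·0.2683 + 0.5·0.7317) ≈ 0.2874
After 'red': P(biased) = 0.55·0.2874 / (0.55·0.2874 + 0.5·0.7126) ≈ 0.3073
After 'red': P(biased) = 0.55·0.3073 / (0.55·0.3073 + 0.5·0.6927) ≈ 0.3280
After 'black': P(biased) = 0.45·0.3280 / (0.45·0.3280 + 0.5·0.6720) ≈ 0.3052
After 'red': P(biased) = 0.55·0.3052 / (0.55·0.3052 + 0.5·0.6948) ≈ 0.3258

0.3258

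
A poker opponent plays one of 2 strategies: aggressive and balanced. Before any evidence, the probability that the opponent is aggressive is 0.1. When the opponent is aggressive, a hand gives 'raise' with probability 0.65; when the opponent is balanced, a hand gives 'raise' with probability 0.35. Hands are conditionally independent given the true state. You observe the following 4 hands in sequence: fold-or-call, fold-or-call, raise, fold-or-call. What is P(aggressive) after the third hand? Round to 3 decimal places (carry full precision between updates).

After 'fold-or-call': P(aggressive) = 0.35·0.1000 / (0.35·0.1000 + 0.65·0.9000) ≈ 0.0565
After 'fold-or-call': P(aggressive) = 0.35·0.0565 / (0.35·0.0565 + 0.65·0.9435) ≈ 0.0312
After 'raise': P(aggressive) = 0.65·0.0312 / (0.65·0.0312 + 0.35·0.9688) ≈ 0.0565

0.056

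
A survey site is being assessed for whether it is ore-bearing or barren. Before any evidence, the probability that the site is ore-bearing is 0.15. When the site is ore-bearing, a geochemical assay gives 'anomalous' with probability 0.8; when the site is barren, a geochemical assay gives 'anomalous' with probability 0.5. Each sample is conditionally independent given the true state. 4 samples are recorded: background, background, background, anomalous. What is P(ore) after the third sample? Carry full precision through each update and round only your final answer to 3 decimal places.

0.011

Each posterior becomes the prior for the next update.
After 'background': P(ore) = 0.2·0.1500 / (0.2·0.1500 + 0.5·0.8500) ≈ 0.0659
After 'background': P(ore) = 0.2·0.0659 / (0.2·0.0659 + 0.5·0.9341) ≈ 0.0275
After 'background': P(ore) = 0.2·0.0275 / (0.2·0.0275 + 0.5·0.9725) ≈ 0.0112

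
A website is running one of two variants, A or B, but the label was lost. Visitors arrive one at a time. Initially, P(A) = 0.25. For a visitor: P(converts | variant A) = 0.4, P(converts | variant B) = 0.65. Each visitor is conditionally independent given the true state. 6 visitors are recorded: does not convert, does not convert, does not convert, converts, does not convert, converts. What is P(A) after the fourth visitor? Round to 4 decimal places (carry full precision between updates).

0.5082

Apply Bayes' rule sequentially, carrying P(A) forward.
After 'does not convert': P(A) = 0.6·0.2500 / (0.6·0.2500 + 0.35·0.7500) ≈ 0.3636
After 'does not convert': P(A) = 0.6·0.3636 / (0.6·0.3636 + 0.35·0.6364) ≈ 0.4948
After 'does not convert': P(A) = 0.6·0.4948 / (0.6·0.4948 + 0.35·0.5052) ≈ 0.6268
After 'converts': P(A) = 0.4·0.6268 / (0.4·0.6268 + 0.65·0.3732) ≈ 0.5082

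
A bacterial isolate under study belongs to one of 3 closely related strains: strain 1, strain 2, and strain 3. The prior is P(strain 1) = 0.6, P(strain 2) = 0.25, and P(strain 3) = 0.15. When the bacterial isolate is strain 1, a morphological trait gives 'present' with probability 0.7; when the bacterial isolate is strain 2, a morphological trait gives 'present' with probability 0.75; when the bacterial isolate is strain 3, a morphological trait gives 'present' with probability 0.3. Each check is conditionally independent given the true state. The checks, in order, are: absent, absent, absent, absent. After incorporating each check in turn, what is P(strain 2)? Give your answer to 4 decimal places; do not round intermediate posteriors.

0.0233

After 'absent': normaliser = 0.3·0.6000 + 0.25·0.2500 + 0.7·0.1500; P(strain 1) ≈ 0.5180, P(strain 2) ≈ 0.1799, P(strain 3) ≈ 0.3022
After 'absent': normaliser = 0.3·0.5180 + 0.25·0.1799 + 0.7·0.3022; P(strain 1) ≈ 0.3773, P(strain 2) ≈ 0.1092, P(strain 3) ≈ 0.5135
After 'absent': normaliser = 0.3·0.3773 + 0.25·0.1092 + 0.7·0.5135; P(strain 1) ≈ 0.2264, P(strain 2) ≈ 0.0546, P(strain 3) ≈ 0.7190
After 'absent': normaliser = 0.3·0.2264 + 0.25·0.0546 + 0.7·0.7190; P(strain 1) ≈ 0.1161, P(strain 2) ≈ 0.0233, P(strain 3) ≈ 0.8605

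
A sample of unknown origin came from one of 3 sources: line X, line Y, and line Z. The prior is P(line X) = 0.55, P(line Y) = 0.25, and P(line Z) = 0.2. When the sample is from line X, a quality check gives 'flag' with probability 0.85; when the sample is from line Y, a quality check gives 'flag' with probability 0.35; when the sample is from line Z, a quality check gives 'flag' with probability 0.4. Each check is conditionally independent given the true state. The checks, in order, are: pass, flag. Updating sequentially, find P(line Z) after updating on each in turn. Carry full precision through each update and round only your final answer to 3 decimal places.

0.274

After 'pass': normaliser = 0.15·0.5500 + 0.65·0.2500 + 0.6·0.2000; P(line X) ≈ 0.2260, P(line Y) ≈ 0.4452, P(line Z) ≈ 0.3288
After 'flag': normaliser = 0.85·0.2260 + 0.35·0.4452 + 0.4·0.3288; P(line X) ≈ 0.4007, P(line Y) ≈ 0.3250, P(line Z) ≈ 0.2743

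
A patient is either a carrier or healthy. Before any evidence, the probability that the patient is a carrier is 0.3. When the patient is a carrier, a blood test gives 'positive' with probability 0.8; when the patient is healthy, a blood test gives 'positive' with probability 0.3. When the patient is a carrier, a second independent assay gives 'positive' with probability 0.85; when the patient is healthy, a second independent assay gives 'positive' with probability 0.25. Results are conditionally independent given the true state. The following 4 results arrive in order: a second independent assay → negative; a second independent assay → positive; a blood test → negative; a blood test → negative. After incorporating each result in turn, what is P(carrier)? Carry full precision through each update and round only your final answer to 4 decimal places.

After a second independent assay='negative': P(carrier) = 0.15·0.3000 / (0.15·0.3000 + 0.75·0.7000) ≈ 0.0789
After a second independent assay='positive': P(carrier) = 0.85·0.0789 / (0.85·0.0789 + 0.25·0.9211) ≈ 0.2257
After a blood test='negative': P(carrier) = 0.2·0.2257 / (0.2·0.2257 + 0.7·0.7743) ≈ 0.0769
After a blood test='negative': P(carrier) = 0.2·0.0769 / (0.2·0.0769 + 0.7·0.9231) ≈ 0.0232

0.0232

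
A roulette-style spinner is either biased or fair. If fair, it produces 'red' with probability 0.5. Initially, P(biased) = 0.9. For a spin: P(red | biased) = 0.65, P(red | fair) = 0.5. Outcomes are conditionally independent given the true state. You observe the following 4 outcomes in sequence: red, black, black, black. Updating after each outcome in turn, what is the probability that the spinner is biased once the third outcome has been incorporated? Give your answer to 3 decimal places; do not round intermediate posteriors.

0.851

After 'red': P(biased) = 0.65·0.9000 / (0.65·0.9000 + 0.5·0.1000) ≈ 0.9213
After 'black': P(biased) = 0.35·0.9213 / (0.35·0.9213 + 0.5·0.0787) ≈ 0.8912
After 'black': P(biased) = 0.35·0.8912 / (0.35·0.8912 + 0.5·0.1088) ≈ 0.8515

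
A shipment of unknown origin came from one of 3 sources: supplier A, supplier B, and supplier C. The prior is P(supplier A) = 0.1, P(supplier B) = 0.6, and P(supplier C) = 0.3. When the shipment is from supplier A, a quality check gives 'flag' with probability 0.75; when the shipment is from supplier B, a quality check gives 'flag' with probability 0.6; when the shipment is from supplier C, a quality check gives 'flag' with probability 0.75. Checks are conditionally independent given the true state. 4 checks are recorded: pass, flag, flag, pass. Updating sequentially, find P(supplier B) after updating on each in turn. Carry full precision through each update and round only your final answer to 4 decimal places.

Each posterior becomes the prior for the next update.
After 'pass': normaliser = 0.25·0.1000 + 0.4·0.6000 + 0.25·0.3000; P(supplier A) ≈ 0.0735, P(supplier B) ≈ 0.7059, P(supplier C) ≈ 0.2206
After 'flag': normaliser = 0.75·0.0735 + 0.6·0.7059 + 0.75·0.2206; P(supplier A) ≈ 0.0856, P(supplier B) ≈ 0.6575, P(supplier C) ≈ 0.2568
After 'flag': normaliser = 0.75·0.0856 + 0.6·0.6575 + 0.75·0.2568; P(supplier A) ≈ 0.0986, P(supplier B) ≈ 0.6057, P(supplier C) ≈ 0.2957
After 'pass': normaliser = 0.25·0.0986 + 0.4·0.6057 + 0.25·0.2957; P(supplier A) ≈ 0.0723, P(supplier B) ≈ 0.7108, P(supplier C) ≈ 0.2169

0.7108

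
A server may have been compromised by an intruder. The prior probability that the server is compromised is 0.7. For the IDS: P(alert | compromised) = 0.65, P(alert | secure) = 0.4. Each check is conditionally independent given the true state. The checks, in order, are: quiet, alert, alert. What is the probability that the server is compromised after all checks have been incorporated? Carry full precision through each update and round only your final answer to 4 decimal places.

0.7823

After 'quiet': P(compromised) = 0.35·0.7000 / (0.35·0.7000 + 0.6·0.3000) ≈ 0.5765
After 'alert': P(compromised) = 0.65·0.5765 / (0.65·0.5765 + 0.4·0.4235) ≈ 0.6886
After 'alert': P(compromised) = 0.65·0.6886 / (0.65·0.6886 + 0.4·0.3114) ≈ 0.7823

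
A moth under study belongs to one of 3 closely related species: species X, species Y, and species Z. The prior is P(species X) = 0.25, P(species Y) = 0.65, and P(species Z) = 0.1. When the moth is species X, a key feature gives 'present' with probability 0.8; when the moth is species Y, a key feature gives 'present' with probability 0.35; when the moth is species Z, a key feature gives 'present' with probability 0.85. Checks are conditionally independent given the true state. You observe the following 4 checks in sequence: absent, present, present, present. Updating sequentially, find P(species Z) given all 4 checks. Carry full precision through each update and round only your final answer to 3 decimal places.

After 'absent': normaliser = 0.2·0.2500 + 0.65·0.6500 + 0.15·0.1000; P(species X) ≈ 0.1026, P(species Y) ≈ 0.8667, P(species Z) ≈ 0.0308
After 'present': normaliser = 0.8·0.1026 + 0.35·0.8667 + 0.85·0.0308; P(species X) ≈ 0.1994, P(species Y) ≈ 0.7371, P(species Z) ≈ 0.0636
After 'present': normaliser = 0.8·0.1994 + 0.35·0.7371 + 0.85·0.0636; P(species X) ≈ 0.3383, P(species Y) ≈ 0.5471, P(species Z) ≈ 0.1146
After 'present': normaliser = 0.8·0.3383 + 0.35·0.5471 + 0.85·0.1146; P(species X) ≈ 0.4837, P(species Y) ≈ 0.3423, P(species Z) ≈ 0.1741

0.174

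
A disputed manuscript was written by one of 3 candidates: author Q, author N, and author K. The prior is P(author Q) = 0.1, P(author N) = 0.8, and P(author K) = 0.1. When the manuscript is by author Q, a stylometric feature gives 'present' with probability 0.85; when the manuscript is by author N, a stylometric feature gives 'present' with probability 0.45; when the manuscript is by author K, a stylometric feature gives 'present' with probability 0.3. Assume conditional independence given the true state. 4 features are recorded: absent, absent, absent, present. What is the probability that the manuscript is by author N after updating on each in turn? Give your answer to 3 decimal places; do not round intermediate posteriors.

After 'absent': normaliser = 0.15·0.1000 + 0.55·0.8000 + 0.7·0.1000; P(author Q) ≈ 0.0286, P(author N) ≈ 0.8381, P(author K) ≈ 0.1333
After 'absent': normaliser = 0.15·0.0286 + 0.55·0.8381 + 0.7·0.1333; P(author Q) ≈ 0.0077, P(author N) ≈ 0.8252, P(author K) ≈ 0.1671
After 'absent': normaliser = 0.15·0.0077 + 0.55·0.8252 + 0.7·0.1671; P(author Q) ≈ 0.0020, P(author N) ≈ 0.7935, P(author K) ≈ 0.2045
After 'present': normaliser = 0.85·0.0020 + 0.45·0.7935 + 0.3·0.2045; P(author Q) ≈ 0.0041, P(author N) ≈ 0.8499, P(author K) ≈ 0.1460

0.850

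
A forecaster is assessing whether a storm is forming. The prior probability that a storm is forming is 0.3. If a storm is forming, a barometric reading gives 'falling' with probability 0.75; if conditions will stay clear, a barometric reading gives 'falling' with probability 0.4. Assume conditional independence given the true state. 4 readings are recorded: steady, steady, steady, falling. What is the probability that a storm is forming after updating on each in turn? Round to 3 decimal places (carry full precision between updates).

After 'steady': P(storm) = 0.25·0.3000 / (0.25·0.3000 + 0.6·0.7000) ≈ 0.1515
After 'steady': P(storm) = 0.25·0.1515 / (0.25·0.1515 + 0.6·0.8485) ≈ 0.0693
After 'steady': P(storm) = 0.25·0.0693 / (0.25·0.0693 + 0.6·0.9307) ≈ 0.0301
After 'falling': P(storm) = 0.75·0.0301 / (0.75·0.0301 + 0.4·0.9699) ≈ 0.0549

0.055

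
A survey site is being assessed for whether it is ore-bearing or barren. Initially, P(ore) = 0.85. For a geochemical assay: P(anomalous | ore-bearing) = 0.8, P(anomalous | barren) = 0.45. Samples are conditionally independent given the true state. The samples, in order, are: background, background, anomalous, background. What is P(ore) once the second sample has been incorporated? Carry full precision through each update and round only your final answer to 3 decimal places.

0.428

Apply Bayes' rule sequentially, carrying P(ore) forward.
After 'background': P(ore) = 0.2·0.8500 / (0.2·0.8500 + 0.55·0.1500) ≈ 0.6733
After 'background': P(ore) = 0.2·0.6733 / (0.2·0.6733 + 0.55·0.3267) ≈ 0.4283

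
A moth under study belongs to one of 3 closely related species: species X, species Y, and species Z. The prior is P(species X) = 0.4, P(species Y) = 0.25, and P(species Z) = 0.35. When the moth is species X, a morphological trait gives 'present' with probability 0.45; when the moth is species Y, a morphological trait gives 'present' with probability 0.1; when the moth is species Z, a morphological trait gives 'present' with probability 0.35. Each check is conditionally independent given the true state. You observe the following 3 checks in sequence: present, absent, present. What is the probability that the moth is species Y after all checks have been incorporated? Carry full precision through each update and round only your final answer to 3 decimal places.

0.030

Each posterior becomes the prior for the next update.
After 'present': normaliser = 0.45·0.4000 + 0.1·0.2500 + 0.35·0.3500; P(species X) ≈ 0.5496, P(species Y) ≈ 0.0763, P(species Z) ≈ 0.3740
After 'absent': normaliser = 0.55·0.5496 + 0.9·0.0763 + 0.65·0.3740; P(species X) ≈ 0.4922, P(species Y) ≈ 0.1119, P(species Z) ≈ 0.3959
After 'present': normaliser = 0.45·0.4922 + 0.1·0.1119 + 0.35·0.3959; P(species X) ≈ 0.5966, P(species Y) ≈ 0.0301, P(species Z) ≈ 0.3732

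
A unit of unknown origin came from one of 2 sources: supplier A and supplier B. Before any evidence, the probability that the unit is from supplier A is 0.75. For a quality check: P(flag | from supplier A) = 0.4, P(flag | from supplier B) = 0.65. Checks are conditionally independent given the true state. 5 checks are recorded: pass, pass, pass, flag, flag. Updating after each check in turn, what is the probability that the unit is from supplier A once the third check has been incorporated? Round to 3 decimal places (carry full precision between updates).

After 'pass': P(supplier A) = 0.6·0.7500 / (0.6·0.7500 + 0.35·0.2500) ≈ 0.8372
After 'pass': P(supplier A) = 0.6·0.8372 / (0.6·0.8372 + 0.35·0.1628) ≈ 0.8981
After 'pass': P(supplier A) = 0.6·0.8981 / (0.6·0.8981 + 0.35·0.1019) ≈ 0.9379

0.938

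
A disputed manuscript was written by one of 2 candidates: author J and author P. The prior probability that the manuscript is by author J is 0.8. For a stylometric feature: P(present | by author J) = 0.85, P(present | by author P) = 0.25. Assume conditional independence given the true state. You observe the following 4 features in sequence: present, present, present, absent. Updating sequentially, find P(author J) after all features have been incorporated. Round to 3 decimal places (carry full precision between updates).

Apply Bayes' rule sequentially, carrying P(author J) forward.
After 'present': P(author J) = 0.85·0.8000 / (0.85·0.8000 + 0.25·0.2000) ≈ 0.9315
After 'present': P(author J) = 0.85·0.9315 / (0.85·0.9315 + 0.25·0.0685) ≈ 0.9788
After 'present': P(author J) = 0.85·0.9788 / (0.85·0.9788 + 0.25·0.0212) ≈ 0.9937
After 'absent': P(author J) = 0.15·0.9937 / (0.15·0.9937 + 0.75·0.0063) ≈ 0.9692

0.969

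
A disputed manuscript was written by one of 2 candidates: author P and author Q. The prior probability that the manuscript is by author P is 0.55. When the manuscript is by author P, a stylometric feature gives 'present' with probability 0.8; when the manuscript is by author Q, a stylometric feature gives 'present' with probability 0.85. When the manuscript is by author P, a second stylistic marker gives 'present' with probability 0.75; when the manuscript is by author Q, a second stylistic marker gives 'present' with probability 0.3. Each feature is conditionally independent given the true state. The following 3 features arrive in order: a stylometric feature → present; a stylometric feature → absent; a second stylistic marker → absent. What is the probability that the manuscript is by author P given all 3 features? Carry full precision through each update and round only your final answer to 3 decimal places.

Apply Bayes' rule sequentially, carrying P(author P) forward.
After a stylometric feature='present': P(author P) = 0.8·0.5500 / (0.8·0.5500 + 0.85·0.4500) ≈ 0.5350
After a stylometric feature='absent': P(author P) = 0.2·0.5350 / (0.2·0.5350 + 0.15·0.4650) ≈ 0.6053
After a second stylistic marker='absent': P(author P) = 0.25·0.6053 / (0.25·0.6053 + 0.7·0.3947) ≈ 0.3539

0.354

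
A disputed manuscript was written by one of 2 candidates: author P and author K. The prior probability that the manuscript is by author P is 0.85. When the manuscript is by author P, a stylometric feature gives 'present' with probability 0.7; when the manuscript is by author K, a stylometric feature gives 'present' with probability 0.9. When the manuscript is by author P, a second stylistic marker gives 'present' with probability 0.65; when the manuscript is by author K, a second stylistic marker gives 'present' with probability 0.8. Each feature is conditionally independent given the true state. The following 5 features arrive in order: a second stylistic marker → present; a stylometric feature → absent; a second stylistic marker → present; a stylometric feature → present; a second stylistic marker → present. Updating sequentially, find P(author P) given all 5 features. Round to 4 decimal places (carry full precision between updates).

After a second stylistic marker='present': P(author P) = 0.65·0.8500 / (0.65·0.8500 + 0.8·0.1500) ≈ 0.8216
After a stylometric feature='absent': P(author P) = 0.3·0.8216 / (0.3·0.8216 + 0.1·0.1784) ≈ 0.9325
After a second stylistic marker='present': P(author P) = 0.65·0.9325 / (0.65·0.9325 + 0.8·0.0675) ≈ 0.9182
After a stylometric feature='present': P(author P) = 0.7·0.9182 / (0.7·0.9182 + 0.9·0.0818) ≈ 0.8972
After a second stylistic marker='present': P(author P) = 0.65·0.8972 / (0.65·0.8972 + 0.8·0.1028) ≈ 0.8764

0.8764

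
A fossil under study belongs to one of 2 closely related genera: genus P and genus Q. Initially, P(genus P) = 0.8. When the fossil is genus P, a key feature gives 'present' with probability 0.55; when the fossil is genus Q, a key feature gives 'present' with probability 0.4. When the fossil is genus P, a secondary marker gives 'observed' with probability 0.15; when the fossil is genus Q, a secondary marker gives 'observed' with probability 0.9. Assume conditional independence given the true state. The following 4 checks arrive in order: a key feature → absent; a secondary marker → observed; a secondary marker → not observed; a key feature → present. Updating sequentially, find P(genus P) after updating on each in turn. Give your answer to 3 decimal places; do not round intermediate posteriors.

Apply Bayes' rule sequentially, carrying P(genus P) forward.
After a key feature='absent': P(genus P) = 0.45·0.8000 / (0.45·0.8000 + 0.6·0.2000) ≈ 0.7500
After a secondary marker='observed': P(genus P) = 0.15·0.7500 / (0.15·0.7500 + 0.9·0.2500) ≈ 0.3333
After a secondary marker='not observed': P(genus P) = 0.85·0.3333 / (0.85·0.3333 + 0.1·0.6667) ≈ 0.8095
After a key feature='present': P(genus P) = 0.55·0.8095 / (0.55·0.8095 + 0.4·0.1905) ≈ 0.8539

0.854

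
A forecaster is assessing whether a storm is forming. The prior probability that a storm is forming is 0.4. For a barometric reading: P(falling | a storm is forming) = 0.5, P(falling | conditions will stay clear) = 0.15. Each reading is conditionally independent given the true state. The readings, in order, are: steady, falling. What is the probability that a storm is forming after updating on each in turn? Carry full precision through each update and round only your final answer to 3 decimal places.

0.567

After 'steady': P(storm) = 0.5·0.4000 / (0.5·0.4000 + 0.85·0.6000) ≈ 0.2817
After 'falling': P(storm) = 0.5·0.2817 / (0.5·0.2817 + 0.15·0.7183) ≈ 0.5666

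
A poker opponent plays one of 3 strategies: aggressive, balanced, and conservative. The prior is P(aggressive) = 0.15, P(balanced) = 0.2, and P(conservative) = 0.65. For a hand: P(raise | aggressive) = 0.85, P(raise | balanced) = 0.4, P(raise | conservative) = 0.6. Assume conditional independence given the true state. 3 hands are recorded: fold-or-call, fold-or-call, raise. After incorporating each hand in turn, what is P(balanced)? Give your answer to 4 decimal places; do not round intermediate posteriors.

After 'fold-or-call': normaliser = 0.15·0.1500 + 0.6·0.2000 + 0.4·0.6500; P(aggressive) ≈ 0.0559, P(balanced) ≈ 0.2981, P(conservative) ≈ 0.6460
After 'fold-or-call': normaliser = 0.15·0.0559 + 0.6·0.2981 + 0.4·0.6460; P(aggressive) ≈ 0.0188, P(balanced) ≈ 0.4014, P(conservative) ≈ 0.5798
After 'raise': normaliser = 0.85·0.0188 + 0.4·0.4014 + 0.6·0.5798; P(aggressive) ≈ 0.0305, P(balanced) ≈ 0.3062, P(conservative) ≈ 0.6633

0.3062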